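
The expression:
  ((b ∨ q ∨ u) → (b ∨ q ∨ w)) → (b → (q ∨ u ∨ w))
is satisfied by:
  {q: True, u: True, w: True, b: False}
  {q: True, u: True, w: False, b: False}
  {q: True, w: True, u: False, b: False}
  {q: True, w: False, u: False, b: False}
  {u: True, w: True, q: False, b: False}
  {u: True, w: False, q: False, b: False}
  {w: True, q: False, u: False, b: False}
  {w: False, q: False, u: False, b: False}
  {b: True, q: True, u: True, w: True}
  {b: True, q: True, u: True, w: False}
  {b: True, q: True, w: True, u: False}
  {b: True, q: True, w: False, u: False}
  {b: True, u: True, w: True, q: False}
  {b: True, u: True, w: False, q: False}
  {b: True, w: True, u: False, q: False}


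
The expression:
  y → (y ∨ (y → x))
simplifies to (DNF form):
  True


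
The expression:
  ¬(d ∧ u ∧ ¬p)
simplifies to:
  p ∨ ¬d ∨ ¬u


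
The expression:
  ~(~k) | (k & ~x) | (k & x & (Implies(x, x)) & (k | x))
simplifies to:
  k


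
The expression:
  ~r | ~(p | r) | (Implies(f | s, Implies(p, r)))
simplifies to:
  True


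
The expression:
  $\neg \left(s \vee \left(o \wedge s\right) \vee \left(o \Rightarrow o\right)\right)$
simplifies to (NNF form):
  $\text{False}$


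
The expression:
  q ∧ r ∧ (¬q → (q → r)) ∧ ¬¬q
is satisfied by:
  {r: True, q: True}


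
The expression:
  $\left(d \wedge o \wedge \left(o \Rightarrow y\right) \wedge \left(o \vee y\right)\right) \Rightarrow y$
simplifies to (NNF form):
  $\text{True}$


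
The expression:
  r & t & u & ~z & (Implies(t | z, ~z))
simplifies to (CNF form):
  r & t & u & ~z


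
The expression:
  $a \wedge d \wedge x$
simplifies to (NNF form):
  $a \wedge d \wedge x$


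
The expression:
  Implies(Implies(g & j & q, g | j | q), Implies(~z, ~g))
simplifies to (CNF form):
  z | ~g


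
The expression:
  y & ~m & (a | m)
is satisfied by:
  {a: True, y: True, m: False}


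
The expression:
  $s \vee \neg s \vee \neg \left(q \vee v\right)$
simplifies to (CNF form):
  $\text{True}$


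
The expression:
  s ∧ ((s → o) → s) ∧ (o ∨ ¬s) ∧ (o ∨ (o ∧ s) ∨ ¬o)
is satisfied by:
  {s: True, o: True}


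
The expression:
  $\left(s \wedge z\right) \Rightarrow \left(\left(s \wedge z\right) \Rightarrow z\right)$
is always true.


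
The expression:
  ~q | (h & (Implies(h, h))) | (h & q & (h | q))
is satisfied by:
  {h: True, q: False}
  {q: False, h: False}
  {q: True, h: True}


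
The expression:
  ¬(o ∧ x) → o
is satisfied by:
  {o: True}


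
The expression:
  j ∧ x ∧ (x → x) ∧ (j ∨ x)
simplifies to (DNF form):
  j ∧ x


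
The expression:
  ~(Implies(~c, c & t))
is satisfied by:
  {c: False}


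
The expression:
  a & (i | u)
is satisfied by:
  {a: True, i: True, u: True}
  {a: True, i: True, u: False}
  {a: True, u: True, i: False}


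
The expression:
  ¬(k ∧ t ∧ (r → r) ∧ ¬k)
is always true.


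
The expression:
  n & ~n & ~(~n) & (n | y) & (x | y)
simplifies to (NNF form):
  False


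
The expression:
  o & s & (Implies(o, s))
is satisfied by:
  {s: True, o: True}


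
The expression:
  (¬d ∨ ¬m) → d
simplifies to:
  d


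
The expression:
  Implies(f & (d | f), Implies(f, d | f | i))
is always true.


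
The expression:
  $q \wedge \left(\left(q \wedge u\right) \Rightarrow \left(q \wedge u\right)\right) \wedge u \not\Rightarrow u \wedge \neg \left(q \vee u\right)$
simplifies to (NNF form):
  $\text{False}$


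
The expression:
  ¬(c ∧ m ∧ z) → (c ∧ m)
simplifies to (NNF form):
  c ∧ m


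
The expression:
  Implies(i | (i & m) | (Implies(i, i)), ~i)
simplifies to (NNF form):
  ~i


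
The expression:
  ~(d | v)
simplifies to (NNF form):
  ~d & ~v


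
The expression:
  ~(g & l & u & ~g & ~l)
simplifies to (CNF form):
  True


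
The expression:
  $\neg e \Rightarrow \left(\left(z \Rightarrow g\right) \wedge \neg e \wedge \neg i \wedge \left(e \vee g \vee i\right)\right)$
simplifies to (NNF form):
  $e \vee \left(g \wedge \neg i\right)$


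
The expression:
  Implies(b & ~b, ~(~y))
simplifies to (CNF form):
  True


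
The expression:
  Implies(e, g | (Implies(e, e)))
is always true.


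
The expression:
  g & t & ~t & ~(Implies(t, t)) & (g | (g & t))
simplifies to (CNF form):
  False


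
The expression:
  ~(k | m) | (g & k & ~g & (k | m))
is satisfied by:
  {k: False, m: False}


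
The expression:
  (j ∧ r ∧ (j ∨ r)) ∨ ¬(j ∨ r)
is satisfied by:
  {j: False, r: False}
  {r: True, j: True}


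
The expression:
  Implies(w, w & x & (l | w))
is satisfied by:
  {x: True, w: False}
  {w: False, x: False}
  {w: True, x: True}


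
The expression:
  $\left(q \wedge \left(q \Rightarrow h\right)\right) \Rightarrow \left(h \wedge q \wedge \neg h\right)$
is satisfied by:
  {h: False, q: False}
  {q: True, h: False}
  {h: True, q: False}


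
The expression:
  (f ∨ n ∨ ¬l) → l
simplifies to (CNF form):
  l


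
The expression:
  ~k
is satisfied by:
  {k: False}


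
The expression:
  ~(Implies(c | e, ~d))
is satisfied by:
  {c: True, e: True, d: True}
  {c: True, d: True, e: False}
  {e: True, d: True, c: False}


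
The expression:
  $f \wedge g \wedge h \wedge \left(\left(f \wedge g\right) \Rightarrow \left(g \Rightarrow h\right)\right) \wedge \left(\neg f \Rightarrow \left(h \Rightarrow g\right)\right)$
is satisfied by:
  {h: True, g: True, f: True}


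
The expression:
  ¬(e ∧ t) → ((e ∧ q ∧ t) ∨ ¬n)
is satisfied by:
  {e: True, t: True, n: False}
  {e: True, t: False, n: False}
  {t: True, e: False, n: False}
  {e: False, t: False, n: False}
  {n: True, e: True, t: True}


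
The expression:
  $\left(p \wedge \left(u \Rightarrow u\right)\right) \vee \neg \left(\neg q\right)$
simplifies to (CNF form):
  $p \vee q$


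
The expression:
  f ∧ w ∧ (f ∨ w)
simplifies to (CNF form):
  f ∧ w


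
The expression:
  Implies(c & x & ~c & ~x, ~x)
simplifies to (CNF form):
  True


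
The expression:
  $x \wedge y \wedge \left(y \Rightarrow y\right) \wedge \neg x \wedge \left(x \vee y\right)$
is never true.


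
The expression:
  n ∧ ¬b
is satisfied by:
  {n: True, b: False}


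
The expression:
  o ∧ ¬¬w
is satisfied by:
  {w: True, o: True}


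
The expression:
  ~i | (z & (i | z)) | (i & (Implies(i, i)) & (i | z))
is always true.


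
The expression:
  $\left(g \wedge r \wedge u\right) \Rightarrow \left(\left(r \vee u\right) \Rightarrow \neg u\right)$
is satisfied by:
  {g: False, u: False, r: False}
  {r: True, g: False, u: False}
  {u: True, g: False, r: False}
  {r: True, u: True, g: False}
  {g: True, r: False, u: False}
  {r: True, g: True, u: False}
  {u: True, g: True, r: False}


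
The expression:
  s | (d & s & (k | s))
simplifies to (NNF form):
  s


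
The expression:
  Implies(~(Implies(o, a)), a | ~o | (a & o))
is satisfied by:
  {a: True, o: False}
  {o: False, a: False}
  {o: True, a: True}


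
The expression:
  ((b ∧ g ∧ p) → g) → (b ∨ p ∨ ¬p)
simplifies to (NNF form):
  True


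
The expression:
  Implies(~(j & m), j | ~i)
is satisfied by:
  {j: True, i: False}
  {i: False, j: False}
  {i: True, j: True}


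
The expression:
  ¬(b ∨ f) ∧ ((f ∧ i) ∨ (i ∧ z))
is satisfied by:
  {z: True, i: True, b: False, f: False}


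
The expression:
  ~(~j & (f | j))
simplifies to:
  j | ~f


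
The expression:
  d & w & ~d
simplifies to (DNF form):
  False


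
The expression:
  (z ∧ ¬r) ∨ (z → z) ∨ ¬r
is always true.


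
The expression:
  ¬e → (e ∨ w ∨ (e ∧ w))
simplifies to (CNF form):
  e ∨ w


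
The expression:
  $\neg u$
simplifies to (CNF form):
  $\neg u$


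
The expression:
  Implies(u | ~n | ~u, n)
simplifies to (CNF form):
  n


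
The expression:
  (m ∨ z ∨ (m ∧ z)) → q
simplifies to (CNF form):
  (q ∨ ¬m) ∧ (q ∨ ¬z)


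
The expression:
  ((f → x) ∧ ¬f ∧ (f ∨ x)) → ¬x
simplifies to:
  f ∨ ¬x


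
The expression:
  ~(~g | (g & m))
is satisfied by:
  {g: True, m: False}


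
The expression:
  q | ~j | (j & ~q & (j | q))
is always true.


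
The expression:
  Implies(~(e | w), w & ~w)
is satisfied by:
  {e: True, w: True}
  {e: True, w: False}
  {w: True, e: False}


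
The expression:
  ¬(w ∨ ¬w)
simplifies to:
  False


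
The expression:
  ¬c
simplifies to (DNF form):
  ¬c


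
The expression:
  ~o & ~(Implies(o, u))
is never true.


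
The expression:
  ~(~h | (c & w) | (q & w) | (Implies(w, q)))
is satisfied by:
  {h: True, w: True, q: False, c: False}


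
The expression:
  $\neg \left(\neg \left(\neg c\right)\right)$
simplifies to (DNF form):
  $\neg c$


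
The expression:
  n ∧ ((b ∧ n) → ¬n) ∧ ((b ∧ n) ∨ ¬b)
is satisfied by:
  {n: True, b: False}


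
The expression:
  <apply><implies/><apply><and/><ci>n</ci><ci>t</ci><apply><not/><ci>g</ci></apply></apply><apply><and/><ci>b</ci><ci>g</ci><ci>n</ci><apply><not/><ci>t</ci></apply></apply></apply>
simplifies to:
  <apply><or/><ci>g</ci><apply><not/><ci>n</ci></apply><apply><not/><ci>t</ci></apply></apply>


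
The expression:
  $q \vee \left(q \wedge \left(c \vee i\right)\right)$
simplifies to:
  $q$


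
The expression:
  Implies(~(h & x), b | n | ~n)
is always true.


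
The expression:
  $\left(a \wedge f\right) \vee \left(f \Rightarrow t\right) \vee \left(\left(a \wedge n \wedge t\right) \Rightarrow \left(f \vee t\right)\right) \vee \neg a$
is always true.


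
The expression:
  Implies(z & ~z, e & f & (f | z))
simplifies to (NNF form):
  True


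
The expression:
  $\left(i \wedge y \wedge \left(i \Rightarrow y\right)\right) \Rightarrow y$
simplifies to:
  $\text{True}$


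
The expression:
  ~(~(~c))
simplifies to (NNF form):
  ~c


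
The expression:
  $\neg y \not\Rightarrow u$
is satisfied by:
  {u: False, y: False}


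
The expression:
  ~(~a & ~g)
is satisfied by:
  {a: True, g: True}
  {a: True, g: False}
  {g: True, a: False}


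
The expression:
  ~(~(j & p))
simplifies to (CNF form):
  j & p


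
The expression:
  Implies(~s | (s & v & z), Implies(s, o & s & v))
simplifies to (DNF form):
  o | ~s | ~v | ~z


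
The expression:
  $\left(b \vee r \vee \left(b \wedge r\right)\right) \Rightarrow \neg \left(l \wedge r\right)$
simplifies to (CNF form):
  $\neg l \vee \neg r$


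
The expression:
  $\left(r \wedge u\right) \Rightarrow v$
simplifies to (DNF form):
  $v \vee \neg r \vee \neg u$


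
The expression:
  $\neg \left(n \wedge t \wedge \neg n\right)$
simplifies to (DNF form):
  $\text{True}$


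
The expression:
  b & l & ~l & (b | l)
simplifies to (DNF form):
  False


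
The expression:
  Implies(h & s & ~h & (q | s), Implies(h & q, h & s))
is always true.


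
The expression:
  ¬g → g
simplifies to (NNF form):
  g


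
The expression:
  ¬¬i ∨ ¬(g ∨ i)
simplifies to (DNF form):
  i ∨ ¬g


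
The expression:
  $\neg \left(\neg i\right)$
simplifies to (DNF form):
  $i$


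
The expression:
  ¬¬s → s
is always true.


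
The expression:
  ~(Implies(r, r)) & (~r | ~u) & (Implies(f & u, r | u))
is never true.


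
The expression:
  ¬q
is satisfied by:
  {q: False}


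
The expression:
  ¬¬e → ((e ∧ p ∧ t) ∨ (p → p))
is always true.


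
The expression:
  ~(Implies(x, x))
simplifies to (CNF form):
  False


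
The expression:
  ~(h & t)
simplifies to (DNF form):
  ~h | ~t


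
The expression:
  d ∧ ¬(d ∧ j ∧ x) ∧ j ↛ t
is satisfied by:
  {j: True, d: True, x: False, t: False}


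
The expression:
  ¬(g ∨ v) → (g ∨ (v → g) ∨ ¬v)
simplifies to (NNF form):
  True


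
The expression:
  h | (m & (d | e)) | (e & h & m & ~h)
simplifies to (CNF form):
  (h | m) & (d | e | h) & (d | h | m) & (e | h | m)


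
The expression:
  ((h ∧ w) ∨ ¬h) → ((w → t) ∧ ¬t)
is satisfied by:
  {h: True, w: False, t: False}
  {w: False, t: False, h: False}
  {t: True, h: True, w: False}


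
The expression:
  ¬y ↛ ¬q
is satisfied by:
  {q: True, y: False}


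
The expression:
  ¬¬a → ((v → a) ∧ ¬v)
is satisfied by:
  {v: False, a: False}
  {a: True, v: False}
  {v: True, a: False}


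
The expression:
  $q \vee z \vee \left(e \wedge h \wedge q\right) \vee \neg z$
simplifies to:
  $\text{True}$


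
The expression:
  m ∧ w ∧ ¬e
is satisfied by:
  {m: True, w: True, e: False}


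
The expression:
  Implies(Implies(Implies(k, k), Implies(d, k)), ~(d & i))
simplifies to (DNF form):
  ~d | ~i | ~k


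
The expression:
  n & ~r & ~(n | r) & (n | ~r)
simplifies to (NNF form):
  False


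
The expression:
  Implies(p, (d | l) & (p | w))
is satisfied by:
  {d: True, l: True, p: False}
  {d: True, p: False, l: False}
  {l: True, p: False, d: False}
  {l: False, p: False, d: False}
  {d: True, l: True, p: True}
  {d: True, p: True, l: False}
  {l: True, p: True, d: False}


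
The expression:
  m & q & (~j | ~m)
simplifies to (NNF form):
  m & q & ~j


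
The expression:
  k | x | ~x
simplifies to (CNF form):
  True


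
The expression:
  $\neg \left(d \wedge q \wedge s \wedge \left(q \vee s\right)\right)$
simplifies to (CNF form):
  $\neg d \vee \neg q \vee \neg s$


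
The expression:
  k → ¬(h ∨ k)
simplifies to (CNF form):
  ¬k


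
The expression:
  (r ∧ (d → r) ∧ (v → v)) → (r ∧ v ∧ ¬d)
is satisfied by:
  {v: True, d: False, r: False}
  {d: False, r: False, v: False}
  {v: True, d: True, r: False}
  {d: True, v: False, r: False}
  {r: True, v: True, d: False}


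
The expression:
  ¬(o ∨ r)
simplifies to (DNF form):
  ¬o ∧ ¬r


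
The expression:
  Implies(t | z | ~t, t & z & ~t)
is never true.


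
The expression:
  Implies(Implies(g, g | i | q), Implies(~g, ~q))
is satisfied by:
  {g: True, q: False}
  {q: False, g: False}
  {q: True, g: True}


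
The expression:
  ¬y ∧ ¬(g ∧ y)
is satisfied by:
  {y: False}


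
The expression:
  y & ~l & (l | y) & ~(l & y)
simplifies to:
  y & ~l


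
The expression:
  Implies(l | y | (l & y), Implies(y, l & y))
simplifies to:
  l | ~y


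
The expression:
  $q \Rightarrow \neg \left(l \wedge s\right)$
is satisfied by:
  {l: False, q: False, s: False}
  {s: True, l: False, q: False}
  {q: True, l: False, s: False}
  {s: True, q: True, l: False}
  {l: True, s: False, q: False}
  {s: True, l: True, q: False}
  {q: True, l: True, s: False}


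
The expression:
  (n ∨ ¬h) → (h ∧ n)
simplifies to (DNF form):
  h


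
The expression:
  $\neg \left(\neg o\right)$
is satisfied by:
  {o: True}


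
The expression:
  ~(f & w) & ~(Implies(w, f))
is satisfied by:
  {w: True, f: False}


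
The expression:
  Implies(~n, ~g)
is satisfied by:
  {n: True, g: False}
  {g: False, n: False}
  {g: True, n: True}


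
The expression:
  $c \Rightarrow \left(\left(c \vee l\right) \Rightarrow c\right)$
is always true.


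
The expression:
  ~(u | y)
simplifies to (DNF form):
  ~u & ~y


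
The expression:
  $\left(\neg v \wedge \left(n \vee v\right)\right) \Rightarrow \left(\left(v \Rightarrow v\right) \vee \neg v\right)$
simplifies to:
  $\text{True}$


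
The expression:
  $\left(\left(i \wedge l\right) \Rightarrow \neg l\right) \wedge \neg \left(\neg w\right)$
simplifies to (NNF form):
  $w \wedge \left(\neg i \vee \neg l\right)$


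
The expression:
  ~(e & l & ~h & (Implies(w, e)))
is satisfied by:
  {h: True, l: False, e: False}
  {l: False, e: False, h: False}
  {h: True, e: True, l: False}
  {e: True, l: False, h: False}
  {h: True, l: True, e: False}
  {l: True, h: False, e: False}
  {h: True, e: True, l: True}


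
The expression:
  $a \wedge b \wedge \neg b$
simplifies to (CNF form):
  $\text{False}$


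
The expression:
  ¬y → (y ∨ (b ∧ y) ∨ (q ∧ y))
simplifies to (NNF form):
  y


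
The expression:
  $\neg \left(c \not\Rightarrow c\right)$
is always true.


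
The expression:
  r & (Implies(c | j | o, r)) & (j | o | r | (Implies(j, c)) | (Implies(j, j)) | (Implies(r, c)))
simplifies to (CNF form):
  r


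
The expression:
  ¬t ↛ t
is always true.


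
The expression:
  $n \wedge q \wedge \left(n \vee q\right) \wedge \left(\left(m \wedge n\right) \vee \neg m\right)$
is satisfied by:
  {q: True, n: True}


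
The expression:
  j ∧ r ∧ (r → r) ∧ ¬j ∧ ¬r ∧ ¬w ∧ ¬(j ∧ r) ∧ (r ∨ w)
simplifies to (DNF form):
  False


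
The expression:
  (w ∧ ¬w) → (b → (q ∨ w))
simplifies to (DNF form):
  True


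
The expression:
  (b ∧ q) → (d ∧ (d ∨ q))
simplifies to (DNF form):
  d ∨ ¬b ∨ ¬q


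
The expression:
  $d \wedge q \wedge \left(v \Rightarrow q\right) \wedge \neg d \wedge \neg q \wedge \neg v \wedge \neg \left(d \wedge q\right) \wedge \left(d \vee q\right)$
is never true.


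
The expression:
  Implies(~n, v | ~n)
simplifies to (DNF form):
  True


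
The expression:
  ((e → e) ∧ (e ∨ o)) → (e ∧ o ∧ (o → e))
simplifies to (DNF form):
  (e ∧ o) ∨ (¬e ∧ ¬o)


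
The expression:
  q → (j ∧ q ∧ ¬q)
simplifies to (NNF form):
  ¬q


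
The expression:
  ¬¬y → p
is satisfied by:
  {p: True, y: False}
  {y: False, p: False}
  {y: True, p: True}


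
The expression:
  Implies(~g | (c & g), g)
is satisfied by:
  {g: True}


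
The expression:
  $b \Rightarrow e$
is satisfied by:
  {e: True, b: False}
  {b: False, e: False}
  {b: True, e: True}


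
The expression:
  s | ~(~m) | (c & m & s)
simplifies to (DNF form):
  m | s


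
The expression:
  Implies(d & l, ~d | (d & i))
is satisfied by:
  {i: True, l: False, d: False}
  {l: False, d: False, i: False}
  {i: True, d: True, l: False}
  {d: True, l: False, i: False}
  {i: True, l: True, d: False}
  {l: True, i: False, d: False}
  {i: True, d: True, l: True}


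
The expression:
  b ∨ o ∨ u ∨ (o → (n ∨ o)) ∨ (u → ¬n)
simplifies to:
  True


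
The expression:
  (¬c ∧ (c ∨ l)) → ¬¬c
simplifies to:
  c ∨ ¬l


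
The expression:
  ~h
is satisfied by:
  {h: False}


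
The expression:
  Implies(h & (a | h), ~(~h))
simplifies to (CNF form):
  True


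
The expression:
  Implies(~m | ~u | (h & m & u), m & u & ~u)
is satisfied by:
  {m: True, u: True, h: False}


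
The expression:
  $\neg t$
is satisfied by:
  {t: False}


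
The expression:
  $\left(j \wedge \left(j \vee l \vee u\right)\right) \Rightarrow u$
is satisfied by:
  {u: True, j: False}
  {j: False, u: False}
  {j: True, u: True}


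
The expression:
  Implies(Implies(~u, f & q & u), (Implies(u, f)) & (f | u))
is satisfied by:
  {f: True, u: False}
  {u: False, f: False}
  {u: True, f: True}


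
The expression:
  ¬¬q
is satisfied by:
  {q: True}


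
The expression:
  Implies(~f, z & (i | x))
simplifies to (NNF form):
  f | (i & z) | (x & z)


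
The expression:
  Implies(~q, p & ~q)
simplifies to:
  p | q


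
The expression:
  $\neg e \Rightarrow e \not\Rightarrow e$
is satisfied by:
  {e: True}


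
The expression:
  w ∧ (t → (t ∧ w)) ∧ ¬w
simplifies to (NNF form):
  False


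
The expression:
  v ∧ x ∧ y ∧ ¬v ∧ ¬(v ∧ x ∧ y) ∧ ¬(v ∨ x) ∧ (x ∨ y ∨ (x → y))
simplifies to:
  False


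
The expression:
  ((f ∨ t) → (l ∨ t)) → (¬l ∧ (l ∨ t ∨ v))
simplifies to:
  ¬l ∧ (f ∨ t ∨ v)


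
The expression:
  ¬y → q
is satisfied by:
  {y: True, q: True}
  {y: True, q: False}
  {q: True, y: False}


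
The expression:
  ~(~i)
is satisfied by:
  {i: True}


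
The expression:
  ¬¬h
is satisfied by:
  {h: True}


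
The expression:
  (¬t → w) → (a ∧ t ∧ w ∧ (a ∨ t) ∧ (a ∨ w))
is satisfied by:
  {a: True, t: False, w: False}
  {t: False, w: False, a: False}
  {a: True, w: True, t: True}


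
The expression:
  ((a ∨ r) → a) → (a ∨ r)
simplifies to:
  a ∨ r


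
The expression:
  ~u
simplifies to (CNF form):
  ~u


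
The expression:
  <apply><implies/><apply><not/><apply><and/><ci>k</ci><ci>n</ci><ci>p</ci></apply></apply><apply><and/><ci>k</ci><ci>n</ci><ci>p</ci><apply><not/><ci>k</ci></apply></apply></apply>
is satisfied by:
  {p: True, n: True, k: True}


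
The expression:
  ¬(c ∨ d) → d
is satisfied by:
  {d: True, c: True}
  {d: True, c: False}
  {c: True, d: False}


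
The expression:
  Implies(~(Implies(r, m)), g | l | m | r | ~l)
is always true.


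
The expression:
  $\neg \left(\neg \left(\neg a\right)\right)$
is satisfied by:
  {a: False}


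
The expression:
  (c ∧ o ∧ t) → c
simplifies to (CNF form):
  True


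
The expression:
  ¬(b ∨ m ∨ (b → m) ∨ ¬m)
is never true.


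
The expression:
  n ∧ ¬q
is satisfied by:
  {n: True, q: False}


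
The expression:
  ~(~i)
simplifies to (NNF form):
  i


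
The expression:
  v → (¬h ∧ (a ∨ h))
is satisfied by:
  {a: True, h: False, v: False}
  {h: False, v: False, a: False}
  {a: True, h: True, v: False}
  {h: True, a: False, v: False}
  {v: True, a: True, h: False}


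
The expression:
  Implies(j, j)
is always true.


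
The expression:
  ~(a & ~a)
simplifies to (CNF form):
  True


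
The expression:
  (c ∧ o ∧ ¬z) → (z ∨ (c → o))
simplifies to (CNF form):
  True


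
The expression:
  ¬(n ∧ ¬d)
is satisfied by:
  {d: True, n: False}
  {n: False, d: False}
  {n: True, d: True}


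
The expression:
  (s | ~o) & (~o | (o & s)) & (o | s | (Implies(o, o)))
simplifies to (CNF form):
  s | ~o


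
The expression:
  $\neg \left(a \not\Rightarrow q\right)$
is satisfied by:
  {q: True, a: False}
  {a: False, q: False}
  {a: True, q: True}


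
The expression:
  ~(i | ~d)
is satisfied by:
  {d: True, i: False}


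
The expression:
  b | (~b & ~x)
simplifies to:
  b | ~x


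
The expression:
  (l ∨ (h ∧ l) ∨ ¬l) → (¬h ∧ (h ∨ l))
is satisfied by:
  {l: True, h: False}


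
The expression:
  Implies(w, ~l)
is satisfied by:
  {l: False, w: False}
  {w: True, l: False}
  {l: True, w: False}


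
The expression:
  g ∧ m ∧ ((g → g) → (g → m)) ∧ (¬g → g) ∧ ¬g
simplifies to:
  False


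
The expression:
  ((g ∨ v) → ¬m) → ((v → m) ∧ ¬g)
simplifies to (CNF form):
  (m ∨ ¬g) ∧ (m ∨ ¬v)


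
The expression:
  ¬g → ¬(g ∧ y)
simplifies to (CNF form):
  True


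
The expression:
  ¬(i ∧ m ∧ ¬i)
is always true.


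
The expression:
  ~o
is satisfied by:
  {o: False}


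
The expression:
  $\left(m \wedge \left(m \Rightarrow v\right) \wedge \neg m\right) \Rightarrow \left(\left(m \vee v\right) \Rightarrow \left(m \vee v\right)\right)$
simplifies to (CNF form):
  $\text{True}$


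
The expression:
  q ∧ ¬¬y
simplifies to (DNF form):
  q ∧ y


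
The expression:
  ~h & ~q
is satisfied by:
  {q: False, h: False}


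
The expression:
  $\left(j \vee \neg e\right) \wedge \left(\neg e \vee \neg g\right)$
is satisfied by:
  {j: True, g: False, e: False}
  {g: False, e: False, j: False}
  {j: True, g: True, e: False}
  {g: True, j: False, e: False}
  {e: True, j: True, g: False}


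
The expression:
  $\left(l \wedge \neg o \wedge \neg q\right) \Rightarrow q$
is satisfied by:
  {o: True, q: True, l: False}
  {o: True, l: False, q: False}
  {q: True, l: False, o: False}
  {q: False, l: False, o: False}
  {o: True, q: True, l: True}
  {o: True, l: True, q: False}
  {q: True, l: True, o: False}


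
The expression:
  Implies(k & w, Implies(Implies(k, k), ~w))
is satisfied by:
  {w: False, k: False}
  {k: True, w: False}
  {w: True, k: False}


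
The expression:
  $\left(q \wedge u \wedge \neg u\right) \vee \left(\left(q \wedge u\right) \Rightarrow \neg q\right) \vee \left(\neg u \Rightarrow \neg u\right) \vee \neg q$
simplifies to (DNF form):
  $\text{True}$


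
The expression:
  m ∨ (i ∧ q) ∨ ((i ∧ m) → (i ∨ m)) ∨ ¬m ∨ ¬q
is always true.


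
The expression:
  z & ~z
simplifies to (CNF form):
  False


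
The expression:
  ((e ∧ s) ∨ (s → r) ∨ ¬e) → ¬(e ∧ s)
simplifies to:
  ¬e ∨ ¬s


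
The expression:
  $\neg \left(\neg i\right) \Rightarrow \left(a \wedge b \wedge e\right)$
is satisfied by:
  {a: True, e: True, b: True, i: False}
  {a: True, e: True, b: False, i: False}
  {a: True, b: True, e: False, i: False}
  {a: True, b: False, e: False, i: False}
  {e: True, b: True, a: False, i: False}
  {e: True, a: False, b: False, i: False}
  {e: False, b: True, a: False, i: False}
  {e: False, a: False, b: False, i: False}
  {a: True, i: True, e: True, b: True}


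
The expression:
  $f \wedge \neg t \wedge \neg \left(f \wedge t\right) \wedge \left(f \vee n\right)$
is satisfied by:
  {f: True, t: False}


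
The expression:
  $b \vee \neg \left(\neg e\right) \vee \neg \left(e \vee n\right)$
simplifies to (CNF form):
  $b \vee e \vee \neg n$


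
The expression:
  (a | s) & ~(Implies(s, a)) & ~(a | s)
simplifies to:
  False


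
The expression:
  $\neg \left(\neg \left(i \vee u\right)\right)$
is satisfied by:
  {i: True, u: True}
  {i: True, u: False}
  {u: True, i: False}


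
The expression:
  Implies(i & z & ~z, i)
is always true.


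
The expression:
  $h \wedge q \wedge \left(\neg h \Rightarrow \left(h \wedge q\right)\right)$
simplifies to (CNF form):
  $h \wedge q$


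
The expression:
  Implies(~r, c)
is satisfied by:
  {r: True, c: True}
  {r: True, c: False}
  {c: True, r: False}


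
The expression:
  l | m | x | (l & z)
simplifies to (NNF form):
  l | m | x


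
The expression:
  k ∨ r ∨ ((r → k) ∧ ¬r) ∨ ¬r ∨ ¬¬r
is always true.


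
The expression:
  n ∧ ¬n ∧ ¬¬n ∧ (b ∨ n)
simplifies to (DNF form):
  False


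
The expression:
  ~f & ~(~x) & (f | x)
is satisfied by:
  {x: True, f: False}


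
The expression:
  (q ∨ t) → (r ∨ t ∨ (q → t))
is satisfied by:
  {r: True, t: True, q: False}
  {r: True, q: False, t: False}
  {t: True, q: False, r: False}
  {t: False, q: False, r: False}
  {r: True, t: True, q: True}
  {r: True, q: True, t: False}
  {t: True, q: True, r: False}


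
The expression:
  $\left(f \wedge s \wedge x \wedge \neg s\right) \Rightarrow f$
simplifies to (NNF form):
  $\text{True}$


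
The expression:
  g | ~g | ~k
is always true.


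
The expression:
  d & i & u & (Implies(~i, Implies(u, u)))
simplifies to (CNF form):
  d & i & u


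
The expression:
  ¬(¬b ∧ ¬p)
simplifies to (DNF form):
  b ∨ p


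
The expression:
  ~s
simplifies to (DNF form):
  ~s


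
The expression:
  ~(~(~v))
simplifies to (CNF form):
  ~v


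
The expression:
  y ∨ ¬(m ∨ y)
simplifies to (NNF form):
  y ∨ ¬m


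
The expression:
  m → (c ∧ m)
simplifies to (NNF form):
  c ∨ ¬m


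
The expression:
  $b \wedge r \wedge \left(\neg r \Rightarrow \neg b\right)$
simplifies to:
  $b \wedge r$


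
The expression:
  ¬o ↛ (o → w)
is never true.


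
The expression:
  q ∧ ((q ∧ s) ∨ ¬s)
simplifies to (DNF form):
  q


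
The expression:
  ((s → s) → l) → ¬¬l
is always true.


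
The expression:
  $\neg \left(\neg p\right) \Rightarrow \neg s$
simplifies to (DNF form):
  $\neg p \vee \neg s$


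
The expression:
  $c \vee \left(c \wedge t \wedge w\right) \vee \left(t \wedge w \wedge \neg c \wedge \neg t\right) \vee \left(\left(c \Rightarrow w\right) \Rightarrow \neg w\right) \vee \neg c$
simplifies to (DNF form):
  $\text{True}$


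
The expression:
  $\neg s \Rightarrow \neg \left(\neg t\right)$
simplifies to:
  $s \vee t$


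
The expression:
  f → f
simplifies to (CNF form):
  True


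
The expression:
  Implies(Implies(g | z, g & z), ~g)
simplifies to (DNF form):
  ~g | ~z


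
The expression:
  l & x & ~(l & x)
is never true.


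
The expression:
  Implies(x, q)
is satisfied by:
  {q: True, x: False}
  {x: False, q: False}
  {x: True, q: True}


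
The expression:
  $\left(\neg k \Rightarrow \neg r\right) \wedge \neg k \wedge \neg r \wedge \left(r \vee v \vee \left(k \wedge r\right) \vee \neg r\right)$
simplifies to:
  $\neg k \wedge \neg r$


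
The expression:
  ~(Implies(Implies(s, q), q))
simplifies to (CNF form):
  ~q & ~s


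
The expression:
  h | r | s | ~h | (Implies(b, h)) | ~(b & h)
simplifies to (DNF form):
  True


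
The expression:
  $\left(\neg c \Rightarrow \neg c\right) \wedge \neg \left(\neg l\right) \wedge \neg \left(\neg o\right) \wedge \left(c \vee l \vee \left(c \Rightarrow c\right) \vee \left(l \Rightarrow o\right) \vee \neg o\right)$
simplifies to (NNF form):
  $l \wedge o$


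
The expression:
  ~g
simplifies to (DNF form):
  ~g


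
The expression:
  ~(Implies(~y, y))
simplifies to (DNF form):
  ~y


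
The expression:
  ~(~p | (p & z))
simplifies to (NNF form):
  p & ~z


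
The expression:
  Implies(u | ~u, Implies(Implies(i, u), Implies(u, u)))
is always true.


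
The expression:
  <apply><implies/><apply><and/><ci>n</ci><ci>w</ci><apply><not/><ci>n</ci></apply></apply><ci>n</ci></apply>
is always true.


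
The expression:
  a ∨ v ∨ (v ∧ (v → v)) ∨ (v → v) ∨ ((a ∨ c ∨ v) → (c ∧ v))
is always true.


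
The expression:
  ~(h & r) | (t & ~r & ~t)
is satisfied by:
  {h: False, r: False}
  {r: True, h: False}
  {h: True, r: False}


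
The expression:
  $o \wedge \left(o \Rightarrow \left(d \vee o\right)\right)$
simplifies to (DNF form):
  $o$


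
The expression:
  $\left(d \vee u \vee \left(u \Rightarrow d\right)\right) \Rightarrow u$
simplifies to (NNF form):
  $u$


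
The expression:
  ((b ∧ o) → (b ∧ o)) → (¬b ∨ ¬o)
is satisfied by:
  {o: False, b: False}
  {b: True, o: False}
  {o: True, b: False}


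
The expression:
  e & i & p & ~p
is never true.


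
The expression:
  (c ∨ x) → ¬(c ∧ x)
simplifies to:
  ¬c ∨ ¬x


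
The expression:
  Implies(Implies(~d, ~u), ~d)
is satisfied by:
  {d: False}


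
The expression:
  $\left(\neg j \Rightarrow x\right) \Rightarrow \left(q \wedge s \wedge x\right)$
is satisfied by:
  {q: True, s: True, j: False, x: False}
  {q: True, s: False, j: False, x: False}
  {s: True, q: False, j: False, x: False}
  {q: False, s: False, j: False, x: False}
  {x: True, q: True, s: True, j: False}
  {x: True, q: True, j: True, s: True}


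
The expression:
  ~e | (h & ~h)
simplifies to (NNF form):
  ~e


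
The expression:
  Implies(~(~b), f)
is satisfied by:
  {f: True, b: False}
  {b: False, f: False}
  {b: True, f: True}


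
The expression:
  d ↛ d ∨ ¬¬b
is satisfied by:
  {b: True}


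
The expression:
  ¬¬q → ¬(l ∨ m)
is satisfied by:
  {m: False, q: False, l: False}
  {l: True, m: False, q: False}
  {m: True, l: False, q: False}
  {l: True, m: True, q: False}
  {q: True, l: False, m: False}


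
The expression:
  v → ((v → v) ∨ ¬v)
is always true.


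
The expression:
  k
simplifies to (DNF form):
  k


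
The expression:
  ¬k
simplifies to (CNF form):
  ¬k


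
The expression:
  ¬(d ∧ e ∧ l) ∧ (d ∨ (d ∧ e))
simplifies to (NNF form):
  d ∧ (¬e ∨ ¬l)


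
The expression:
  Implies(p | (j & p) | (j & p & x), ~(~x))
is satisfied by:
  {x: True, p: False}
  {p: False, x: False}
  {p: True, x: True}


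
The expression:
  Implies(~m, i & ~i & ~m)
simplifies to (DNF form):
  m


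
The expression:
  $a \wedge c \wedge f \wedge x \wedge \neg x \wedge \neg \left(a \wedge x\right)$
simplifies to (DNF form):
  $\text{False}$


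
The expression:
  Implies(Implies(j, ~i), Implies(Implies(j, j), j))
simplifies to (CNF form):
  j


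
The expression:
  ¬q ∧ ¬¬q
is never true.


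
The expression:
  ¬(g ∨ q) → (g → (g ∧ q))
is always true.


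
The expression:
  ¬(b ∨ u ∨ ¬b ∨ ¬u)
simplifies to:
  False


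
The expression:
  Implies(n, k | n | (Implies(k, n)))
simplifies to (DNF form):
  True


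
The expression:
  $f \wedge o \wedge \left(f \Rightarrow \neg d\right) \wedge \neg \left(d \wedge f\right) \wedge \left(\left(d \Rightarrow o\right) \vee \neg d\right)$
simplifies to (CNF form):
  $f \wedge o \wedge \neg d$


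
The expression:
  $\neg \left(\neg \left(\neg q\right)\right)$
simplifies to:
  $\neg q$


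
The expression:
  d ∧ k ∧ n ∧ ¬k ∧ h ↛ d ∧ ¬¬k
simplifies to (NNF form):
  False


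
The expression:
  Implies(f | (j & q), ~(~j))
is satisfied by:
  {j: True, f: False}
  {f: False, j: False}
  {f: True, j: True}


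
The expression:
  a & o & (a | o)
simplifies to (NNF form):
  a & o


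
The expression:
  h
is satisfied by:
  {h: True}


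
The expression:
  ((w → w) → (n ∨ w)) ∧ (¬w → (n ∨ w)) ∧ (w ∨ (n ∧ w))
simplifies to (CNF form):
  w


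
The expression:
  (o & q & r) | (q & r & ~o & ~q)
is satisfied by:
  {r: True, o: True, q: True}


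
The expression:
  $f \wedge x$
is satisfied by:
  {x: True, f: True}


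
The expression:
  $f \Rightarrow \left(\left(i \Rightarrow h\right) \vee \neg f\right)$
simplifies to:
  $h \vee \neg f \vee \neg i$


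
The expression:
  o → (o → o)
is always true.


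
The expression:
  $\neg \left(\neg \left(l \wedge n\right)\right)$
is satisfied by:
  {n: True, l: True}


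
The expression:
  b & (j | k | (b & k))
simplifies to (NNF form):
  b & (j | k)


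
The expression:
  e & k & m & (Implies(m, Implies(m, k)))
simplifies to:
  e & k & m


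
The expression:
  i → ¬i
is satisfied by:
  {i: False}


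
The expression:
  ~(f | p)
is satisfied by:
  {p: False, f: False}


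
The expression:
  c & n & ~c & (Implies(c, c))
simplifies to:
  False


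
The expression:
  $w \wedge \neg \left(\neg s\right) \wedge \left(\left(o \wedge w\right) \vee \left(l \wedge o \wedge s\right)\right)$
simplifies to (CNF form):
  $o \wedge s \wedge w$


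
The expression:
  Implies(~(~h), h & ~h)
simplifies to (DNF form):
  ~h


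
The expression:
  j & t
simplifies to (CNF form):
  j & t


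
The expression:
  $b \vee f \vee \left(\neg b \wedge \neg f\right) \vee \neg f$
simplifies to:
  $\text{True}$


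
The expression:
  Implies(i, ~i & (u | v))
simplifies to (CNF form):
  ~i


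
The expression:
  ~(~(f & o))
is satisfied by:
  {f: True, o: True}


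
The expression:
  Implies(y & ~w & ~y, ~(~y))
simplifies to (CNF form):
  True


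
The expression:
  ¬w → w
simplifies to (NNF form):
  w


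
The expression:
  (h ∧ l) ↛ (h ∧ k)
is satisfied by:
  {h: True, l: True, k: False}


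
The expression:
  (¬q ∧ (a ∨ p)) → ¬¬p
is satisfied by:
  {q: True, p: True, a: False}
  {q: True, p: False, a: False}
  {p: True, q: False, a: False}
  {q: False, p: False, a: False}
  {a: True, q: True, p: True}
  {a: True, q: True, p: False}
  {a: True, p: True, q: False}


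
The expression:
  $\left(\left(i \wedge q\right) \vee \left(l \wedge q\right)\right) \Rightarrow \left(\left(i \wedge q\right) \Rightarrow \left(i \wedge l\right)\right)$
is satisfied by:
  {l: True, i: False, q: False}
  {l: False, i: False, q: False}
  {q: True, l: True, i: False}
  {q: True, l: False, i: False}
  {i: True, l: True, q: False}
  {i: True, l: False, q: False}
  {i: True, q: True, l: True}


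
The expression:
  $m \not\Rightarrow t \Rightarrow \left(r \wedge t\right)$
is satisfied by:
  {t: True, m: False}
  {m: False, t: False}
  {m: True, t: True}


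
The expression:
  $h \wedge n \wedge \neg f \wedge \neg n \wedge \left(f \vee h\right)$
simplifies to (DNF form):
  $\text{False}$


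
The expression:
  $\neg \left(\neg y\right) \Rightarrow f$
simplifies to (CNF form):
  $f \vee \neg y$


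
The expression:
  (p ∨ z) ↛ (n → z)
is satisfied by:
  {p: True, n: True, z: False}


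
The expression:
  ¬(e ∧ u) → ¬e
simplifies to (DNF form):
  u ∨ ¬e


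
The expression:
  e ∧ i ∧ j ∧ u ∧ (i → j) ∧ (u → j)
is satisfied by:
  {i: True, j: True, e: True, u: True}


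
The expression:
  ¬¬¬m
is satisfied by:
  {m: False}


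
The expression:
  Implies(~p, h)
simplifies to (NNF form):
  h | p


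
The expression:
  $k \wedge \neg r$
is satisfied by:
  {k: True, r: False}


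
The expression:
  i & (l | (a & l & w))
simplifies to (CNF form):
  i & l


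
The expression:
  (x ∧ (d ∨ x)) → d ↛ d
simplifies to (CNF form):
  ¬x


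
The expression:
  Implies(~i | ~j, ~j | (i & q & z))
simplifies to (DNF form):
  i | ~j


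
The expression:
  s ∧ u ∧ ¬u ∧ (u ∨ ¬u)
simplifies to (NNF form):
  False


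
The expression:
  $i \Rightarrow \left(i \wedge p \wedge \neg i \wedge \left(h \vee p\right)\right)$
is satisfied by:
  {i: False}


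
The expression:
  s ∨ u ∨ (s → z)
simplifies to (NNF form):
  True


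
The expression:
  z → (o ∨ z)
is always true.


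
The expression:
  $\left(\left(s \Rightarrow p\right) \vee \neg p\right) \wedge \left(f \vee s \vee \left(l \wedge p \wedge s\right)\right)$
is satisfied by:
  {s: True, f: True}
  {s: True, f: False}
  {f: True, s: False}


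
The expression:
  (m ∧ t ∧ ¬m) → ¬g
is always true.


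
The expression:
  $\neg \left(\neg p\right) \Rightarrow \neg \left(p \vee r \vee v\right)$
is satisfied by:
  {p: False}


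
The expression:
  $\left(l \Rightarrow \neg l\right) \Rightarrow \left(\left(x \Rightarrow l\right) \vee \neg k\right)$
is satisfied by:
  {l: True, k: False, x: False}
  {k: False, x: False, l: False}
  {x: True, l: True, k: False}
  {x: True, k: False, l: False}
  {l: True, k: True, x: False}
  {k: True, l: False, x: False}
  {x: True, k: True, l: True}


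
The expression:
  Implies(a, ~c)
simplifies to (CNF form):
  ~a | ~c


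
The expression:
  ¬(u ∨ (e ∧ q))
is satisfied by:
  {e: False, u: False, q: False}
  {q: True, e: False, u: False}
  {e: True, q: False, u: False}
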